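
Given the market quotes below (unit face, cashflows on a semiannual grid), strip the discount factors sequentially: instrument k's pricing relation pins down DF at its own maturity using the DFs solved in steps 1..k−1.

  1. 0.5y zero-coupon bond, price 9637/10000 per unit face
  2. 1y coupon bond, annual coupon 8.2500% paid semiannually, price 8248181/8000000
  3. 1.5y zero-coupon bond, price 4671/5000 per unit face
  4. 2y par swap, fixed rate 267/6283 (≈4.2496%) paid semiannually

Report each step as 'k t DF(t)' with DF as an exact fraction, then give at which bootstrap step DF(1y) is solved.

1 1/2 9637/10000
2 1 119/125
3 3/2 4671/5000
4 2 9199/10000
DF(1y) is solved at step 2

step 1 [0.5y] zero: DF = P = 9637/10000 ≈ 0.963700
step 2 [1y] bond c/2=33/800: DF=(8248181/8000000 − 33/800·(0.963700))/(1+33/800) = 119/125 ≈ 0.952000
step 3 [1.5y] zero: DF = P = 4671/5000 ≈ 0.934200
step 4 [2y] swap r/2=267/12566: DF=(1 − 267/12566·(0.963700+0.952000+0.934200))/(1+267/12566) = 9199/10000 ≈ 0.919900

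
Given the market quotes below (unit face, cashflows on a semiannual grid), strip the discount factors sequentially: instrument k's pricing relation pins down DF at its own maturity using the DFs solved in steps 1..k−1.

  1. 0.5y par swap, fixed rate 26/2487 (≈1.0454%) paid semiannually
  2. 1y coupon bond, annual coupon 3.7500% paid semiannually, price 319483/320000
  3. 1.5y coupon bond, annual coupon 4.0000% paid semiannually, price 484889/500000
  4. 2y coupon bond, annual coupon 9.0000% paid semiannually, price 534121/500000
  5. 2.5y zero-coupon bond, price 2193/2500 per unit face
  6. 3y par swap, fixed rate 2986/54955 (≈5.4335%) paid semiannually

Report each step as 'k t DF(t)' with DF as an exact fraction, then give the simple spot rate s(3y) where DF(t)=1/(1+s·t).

1 1/2 2487/2500
2 1 9617/10000
3 3/2 2281/2500
4 2 8987/10000
5 5/2 2193/2500
6 3 8507/10000
s(3y) = (1/(8507/10000) − 1)/(3) = 1493/25521 ≈ 5.8501%

step 1 [0.5y] swap r/2=13/2487: DF=(1 − 13/2487·(0))/(1+13/2487) = 2487/2500 ≈ 0.994800
step 2 [1y] bond c/2=3/160: DF=(319483/320000 − 3/160·(0.994800))/(1+3/160) = 9617/10000 ≈ 0.961700
step 3 [1.5y] bond c/2=1/50: DF=(484889/500000 − 1/50·(0.994800+0.961700))/(1+1/50) = 2281/2500 ≈ 0.912400
step 4 [2y] bond c/2=9/200: DF=(534121/500000 − 9/200·(0.994800+0.961700+0.912400))/(1+9/200) = 8987/10000 ≈ 0.898700
step 5 [2.5y] zero: DF = P = 2193/2500 ≈ 0.877200
step 6 [3y] swap r/2=1493/54955: DF=(1 − 1493/54955·(0.994800+0.961700+0.912400+0.898700+0.877200))/(1+1493/54955) = 8507/10000 ≈ 0.850700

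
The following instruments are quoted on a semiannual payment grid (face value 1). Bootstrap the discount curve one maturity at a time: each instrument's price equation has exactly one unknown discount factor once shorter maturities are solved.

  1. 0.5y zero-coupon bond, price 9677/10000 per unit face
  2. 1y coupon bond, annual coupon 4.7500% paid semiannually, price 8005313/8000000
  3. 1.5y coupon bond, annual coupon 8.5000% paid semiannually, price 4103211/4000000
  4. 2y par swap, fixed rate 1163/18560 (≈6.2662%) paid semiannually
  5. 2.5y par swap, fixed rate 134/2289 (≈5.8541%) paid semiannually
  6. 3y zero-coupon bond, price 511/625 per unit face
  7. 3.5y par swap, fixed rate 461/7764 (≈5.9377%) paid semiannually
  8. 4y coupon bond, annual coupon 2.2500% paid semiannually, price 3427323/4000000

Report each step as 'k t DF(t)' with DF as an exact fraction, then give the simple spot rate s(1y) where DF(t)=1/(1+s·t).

1 1/2 9677/10000
2 1 191/200
3 3/2 566/625
4 2 8837/10000
5 5/2 433/500
6 3 511/625
7 7/2 2039/2500
8 4 3891/5000
s(1y) = (1/(191/200) − 1)/(1) = 9/191 ≈ 4.7120%

step 1 [0.5y] zero: DF = P = 9677/10000 ≈ 0.967700
step 2 [1y] bond c/2=19/800: DF=(8005313/8000000 − 19/800·(0.967700))/(1+19/800) = 191/200 ≈ 0.955000
step 3 [1.5y] bond c/2=17/400: DF=(4103211/4000000 − 17/400·(0.967700+0.955000))/(1+17/400) = 566/625 ≈ 0.905600
step 4 [2y] swap r/2=1163/37120: DF=(1 − 1163/37120·(0.967700+0.955000+0.905600))/(1+1163/37120) = 8837/10000 ≈ 0.883700
step 5 [2.5y] swap r/2=67/2289: DF=(1 − 67/2289·(0.967700+0.955000+0.905600+0.883700))/(1+67/2289) = 433/500 ≈ 0.866000
step 6 [3y] zero: DF = P = 511/625 ≈ 0.817600
step 7 [3.5y] swap r/2=461/15528: DF=(1 − 461/15528·(0.967700+0.955000+0.905600+0.883700+0.866000+0.817600))/(1+461/15528) = 2039/2500 ≈ 0.815600
step 8 [4y] bond c/2=9/800: DF=(3427323/4000000 − 9/800·(0.967700+0.955000+0.905600+0.883700+0.866000+0.817600+0.815600))/(1+9/800) = 3891/5000 ≈ 0.778200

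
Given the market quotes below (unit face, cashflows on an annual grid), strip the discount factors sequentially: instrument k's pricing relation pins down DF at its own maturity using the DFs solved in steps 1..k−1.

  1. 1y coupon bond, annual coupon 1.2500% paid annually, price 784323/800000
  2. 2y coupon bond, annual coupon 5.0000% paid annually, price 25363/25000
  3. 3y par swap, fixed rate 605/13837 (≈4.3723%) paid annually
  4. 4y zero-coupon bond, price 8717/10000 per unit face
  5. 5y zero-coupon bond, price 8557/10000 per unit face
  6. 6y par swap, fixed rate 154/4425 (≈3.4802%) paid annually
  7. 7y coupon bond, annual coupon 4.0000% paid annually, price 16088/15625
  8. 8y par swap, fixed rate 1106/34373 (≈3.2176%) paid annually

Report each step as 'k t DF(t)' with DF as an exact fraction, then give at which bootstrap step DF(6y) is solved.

step 1 [1y] bond c/1=1/80: DF=(784323/800000 − 1/80·(0))/(1+1/80) = 9683/10000 ≈ 0.968300
step 2 [2y] bond c/1=1/20: DF=(25363/25000 − 1/20·(0.968300))/(1+1/20) = 9201/10000 ≈ 0.920100
step 3 [3y] swap r/1=605/13837: DF=(1 − 605/13837·(0.968300+0.920100))/(1+605/13837) = 879/1000 ≈ 0.879000
step 4 [4y] zero: DF = P = 8717/10000 ≈ 0.871700
step 5 [5y] zero: DF = P = 8557/10000 ≈ 0.855700
step 6 [6y] swap r/1=154/4425: DF=(1 − 154/4425·(0.968300+0.920100+0.879000+0.871700+0.855700))/(1+154/4425) = 1019/1250 ≈ 0.815200
step 7 [7y] bond c/1=1/25: DF=(16088/15625 − 1/25·(0.968300+0.920100+0.879000+0.871700+0.855700+0.815200))/(1+1/25) = 3929/5000 ≈ 0.785800
step 8 [8y] swap r/1=1106/34373: DF=(1 − 1106/34373·(0.968300+0.920100+0.879000+0.871700+0.855700+0.815200+0.785800))/(1+1106/34373) = 1947/2500 ≈ 0.778800

1 1 9683/10000
2 2 9201/10000
3 3 879/1000
4 4 8717/10000
5 5 8557/10000
6 6 1019/1250
7 7 3929/5000
8 8 1947/2500
DF(6y) is solved at step 6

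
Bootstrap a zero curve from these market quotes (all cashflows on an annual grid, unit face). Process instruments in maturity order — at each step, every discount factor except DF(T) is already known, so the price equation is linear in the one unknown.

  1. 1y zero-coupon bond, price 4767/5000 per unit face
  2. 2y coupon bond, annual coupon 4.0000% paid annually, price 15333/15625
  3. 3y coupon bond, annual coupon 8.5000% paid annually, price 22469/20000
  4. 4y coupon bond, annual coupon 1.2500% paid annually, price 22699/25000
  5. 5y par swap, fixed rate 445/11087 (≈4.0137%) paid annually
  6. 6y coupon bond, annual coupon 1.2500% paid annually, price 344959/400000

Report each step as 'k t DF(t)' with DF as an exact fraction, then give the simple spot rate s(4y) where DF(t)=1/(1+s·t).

1 1 4767/5000
2 2 9069/10000
3 3 8897/10000
4 4 2157/2500
5 5 411/500
6 6 797/1000
s(4y) = (1/(2157/2500) − 1)/(4) = 343/8628 ≈ 3.9754%

step 1 [1y] zero: DF = P = 4767/5000 ≈ 0.953400
step 2 [2y] bond c/1=1/25: DF=(15333/15625 − 1/25·(0.953400))/(1+1/25) = 9069/10000 ≈ 0.906900
step 3 [3y] bond c/1=17/200: DF=(22469/20000 − 17/200·(0.953400+0.906900))/(1+17/200) = 8897/10000 ≈ 0.889700
step 4 [4y] bond c/1=1/80: DF=(22699/25000 − 1/80·(0.953400+0.906900+0.889700))/(1+1/80) = 2157/2500 ≈ 0.862800
step 5 [5y] swap r/1=445/11087: DF=(1 − 445/11087·(0.953400+0.906900+0.889700+0.862800))/(1+445/11087) = 411/500 ≈ 0.822000
step 6 [6y] bond c/1=1/80: DF=(344959/400000 − 1/80·(0.953400+0.906900+0.889700+0.862800+0.822000))/(1+1/80) = 797/1000 ≈ 0.797000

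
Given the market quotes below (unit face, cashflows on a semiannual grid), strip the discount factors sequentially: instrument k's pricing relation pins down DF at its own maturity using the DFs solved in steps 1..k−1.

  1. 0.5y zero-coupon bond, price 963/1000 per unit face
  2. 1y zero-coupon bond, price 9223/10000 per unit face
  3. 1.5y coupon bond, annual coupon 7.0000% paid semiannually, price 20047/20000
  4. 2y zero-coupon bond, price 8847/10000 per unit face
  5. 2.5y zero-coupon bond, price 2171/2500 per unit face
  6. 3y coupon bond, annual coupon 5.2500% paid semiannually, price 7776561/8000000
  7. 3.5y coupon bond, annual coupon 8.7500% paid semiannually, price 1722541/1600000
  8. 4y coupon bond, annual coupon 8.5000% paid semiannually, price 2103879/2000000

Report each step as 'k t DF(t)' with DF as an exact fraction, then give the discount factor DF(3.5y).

step 1 [0.5y] zero: DF = P = 963/1000 ≈ 0.963000
step 2 [1y] zero: DF = P = 9223/10000 ≈ 0.922300
step 3 [1.5y] bond c/2=7/200: DF=(20047/20000 − 7/200·(0.963000+0.922300))/(1+7/200) = 9047/10000 ≈ 0.904700
step 4 [2y] zero: DF = P = 8847/10000 ≈ 0.884700
step 5 [2.5y] zero: DF = P = 2171/2500 ≈ 0.868400
step 6 [3y] bond c/2=21/800: DF=(7776561/8000000 − 21/800·(0.963000+0.922300+0.904700+0.884700+0.868400))/(1+21/800) = 831/1000 ≈ 0.831000
step 7 [3.5y] bond c/2=7/160: DF=(1722541/1600000 − 7/160·(0.963000+0.922300+0.904700+0.884700+0.868400+0.831000))/(1+7/160) = 4031/5000 ≈ 0.806200
step 8 [4y] bond c/2=17/400: DF=(2103879/2000000 − 17/400·(0.963000+0.922300+0.904700+0.884700+0.868400+0.831000+0.806200))/(1+17/400) = 7571/10000 ≈ 0.757100

1 1/2 963/1000
2 1 9223/10000
3 3/2 9047/10000
4 2 8847/10000
5 5/2 2171/2500
6 3 831/1000
7 7/2 4031/5000
8 4 7571/10000
DF(3.5y) = 4031/5000 ≈ 0.806200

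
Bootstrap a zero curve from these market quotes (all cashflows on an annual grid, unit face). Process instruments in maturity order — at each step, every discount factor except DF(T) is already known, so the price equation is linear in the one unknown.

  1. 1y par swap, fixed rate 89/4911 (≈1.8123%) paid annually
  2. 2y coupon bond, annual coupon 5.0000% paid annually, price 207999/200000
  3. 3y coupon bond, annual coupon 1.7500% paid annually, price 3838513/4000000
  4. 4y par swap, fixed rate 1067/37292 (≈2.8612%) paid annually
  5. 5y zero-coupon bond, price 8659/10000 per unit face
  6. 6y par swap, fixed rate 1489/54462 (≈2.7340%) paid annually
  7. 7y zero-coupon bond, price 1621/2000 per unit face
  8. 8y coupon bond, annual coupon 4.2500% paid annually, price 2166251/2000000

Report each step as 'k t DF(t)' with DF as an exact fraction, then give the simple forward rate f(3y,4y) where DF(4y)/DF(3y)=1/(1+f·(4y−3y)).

step 1 [1y] swap r/1=89/4911: DF=(1 − 89/4911·(0))/(1+89/4911) = 4911/5000 ≈ 0.982200
step 2 [2y] bond c/1=1/20: DF=(207999/200000 − 1/20·(0.982200))/(1+1/20) = 9437/10000 ≈ 0.943700
step 3 [3y] bond c/1=7/400: DF=(3838513/4000000 − 7/400·(0.982200+0.943700))/(1+7/400) = 91/100 ≈ 0.910000
step 4 [4y] swap r/1=1067/37292: DF=(1 − 1067/37292·(0.982200+0.943700+0.910000))/(1+1067/37292) = 8933/10000 ≈ 0.893300
step 5 [5y] zero: DF = P = 8659/10000 ≈ 0.865900
step 6 [6y] swap r/1=1489/54462: DF=(1 − 1489/54462·(0.982200+0.943700+0.910000+0.893300+0.865900))/(1+1489/54462) = 8511/10000 ≈ 0.851100
step 7 [7y] zero: DF = P = 1621/2000 ≈ 0.810500
step 8 [8y] bond c/1=17/400: DF=(2166251/2000000 − 17/400·(0.982200+0.943700+0.910000+0.893300+0.865900+0.851100+0.810500))/(1+17/400) = 7839/10000 ≈ 0.783900

1 1 4911/5000
2 2 9437/10000
3 3 91/100
4 4 8933/10000
5 5 8659/10000
6 6 8511/10000
7 7 1621/2000
8 8 7839/10000
f(3y,4y) = ((91/100)/(8933/10000) − 1)/(1) = 167/8933 ≈ 1.8695%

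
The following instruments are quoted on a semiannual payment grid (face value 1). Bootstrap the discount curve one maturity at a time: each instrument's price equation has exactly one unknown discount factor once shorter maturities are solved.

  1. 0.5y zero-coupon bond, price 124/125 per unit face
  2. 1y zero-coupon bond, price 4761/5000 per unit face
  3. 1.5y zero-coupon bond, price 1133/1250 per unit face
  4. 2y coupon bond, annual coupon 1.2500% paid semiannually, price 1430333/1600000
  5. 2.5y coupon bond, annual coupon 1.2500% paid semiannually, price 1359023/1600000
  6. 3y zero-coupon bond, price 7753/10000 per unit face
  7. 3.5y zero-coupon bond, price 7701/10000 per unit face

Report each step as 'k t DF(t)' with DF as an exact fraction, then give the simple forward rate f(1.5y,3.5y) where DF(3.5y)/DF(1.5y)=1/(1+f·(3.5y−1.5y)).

1 1/2 124/125
2 1 4761/5000
3 3/2 1133/1250
4 2 8707/10000
5 5/2 821/1000
6 3 7753/10000
7 7/2 7701/10000
f(1.5y,3.5y) = ((1133/1250)/(7701/10000) − 1)/(2) = 1363/15402 ≈ 8.8495%

step 1 [0.5y] zero: DF = P = 124/125 ≈ 0.992000
step 2 [1y] zero: DF = P = 4761/5000 ≈ 0.952200
step 3 [1.5y] zero: DF = P = 1133/1250 ≈ 0.906400
step 4 [2y] bond c/2=1/160: DF=(1430333/1600000 − 1/160·(0.992000+0.952200+0.906400))/(1+1/160) = 8707/10000 ≈ 0.870700
step 5 [2.5y] bond c/2=1/160: DF=(1359023/1600000 − 1/160·(0.992000+0.952200+0.906400+0.870700))/(1+1/160) = 821/1000 ≈ 0.821000
step 6 [3y] zero: DF = P = 7753/10000 ≈ 0.775300
step 7 [3.5y] zero: DF = P = 7701/10000 ≈ 0.770100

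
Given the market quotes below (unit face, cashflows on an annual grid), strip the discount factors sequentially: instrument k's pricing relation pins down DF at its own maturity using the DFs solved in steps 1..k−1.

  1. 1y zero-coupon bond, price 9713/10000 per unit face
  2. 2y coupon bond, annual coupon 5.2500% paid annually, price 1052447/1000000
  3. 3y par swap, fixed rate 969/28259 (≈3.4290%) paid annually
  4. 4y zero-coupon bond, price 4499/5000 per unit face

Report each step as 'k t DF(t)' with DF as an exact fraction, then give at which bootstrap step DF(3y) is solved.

step 1 [1y] zero: DF = P = 9713/10000 ≈ 0.971300
step 2 [2y] bond c/1=21/400: DF=(1052447/1000000 − 21/400·(0.971300))/(1+21/400) = 1903/2000 ≈ 0.951500
step 3 [3y] swap r/1=969/28259: DF=(1 − 969/28259·(0.971300+0.951500))/(1+969/28259) = 9031/10000 ≈ 0.903100
step 4 [4y] zero: DF = P = 4499/5000 ≈ 0.899800

1 1 9713/10000
2 2 1903/2000
3 3 9031/10000
4 4 4499/5000
DF(3y) is solved at step 3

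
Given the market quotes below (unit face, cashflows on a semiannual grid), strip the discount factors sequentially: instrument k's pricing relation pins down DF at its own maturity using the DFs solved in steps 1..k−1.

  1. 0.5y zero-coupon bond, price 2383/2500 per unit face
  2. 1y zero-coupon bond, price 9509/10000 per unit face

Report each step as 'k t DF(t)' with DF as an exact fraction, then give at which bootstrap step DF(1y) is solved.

1 1/2 2383/2500
2 1 9509/10000
DF(1y) is solved at step 2

step 1 [0.5y] zero: DF = P = 2383/2500 ≈ 0.953200
step 2 [1y] zero: DF = P = 9509/10000 ≈ 0.950900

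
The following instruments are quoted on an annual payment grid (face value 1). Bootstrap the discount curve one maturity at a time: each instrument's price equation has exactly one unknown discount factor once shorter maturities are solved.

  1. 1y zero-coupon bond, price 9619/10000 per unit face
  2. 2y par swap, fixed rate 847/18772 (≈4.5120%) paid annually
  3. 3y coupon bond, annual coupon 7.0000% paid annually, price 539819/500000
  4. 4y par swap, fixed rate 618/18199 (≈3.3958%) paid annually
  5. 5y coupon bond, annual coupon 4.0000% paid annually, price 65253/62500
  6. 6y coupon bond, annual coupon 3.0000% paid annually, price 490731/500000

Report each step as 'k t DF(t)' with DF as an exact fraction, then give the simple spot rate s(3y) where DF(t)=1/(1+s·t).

1 1 9619/10000
2 2 9153/10000
3 3 4431/5000
4 4 2191/2500
5 5 8639/10000
6 6 8217/10000
s(3y) = (1/(4431/5000) − 1)/(3) = 569/13293 ≈ 4.2804%

step 1 [1y] zero: DF = P = 9619/10000 ≈ 0.961900
step 2 [2y] swap r/1=847/18772: DF=(1 − 847/18772·(0.961900))/(1+847/18772) = 9153/10000 ≈ 0.915300
step 3 [3y] bond c/1=7/100: DF=(539819/500000 − 7/100·(0.961900+0.915300))/(1+7/100) = 4431/5000 ≈ 0.886200
step 4 [4y] swap r/1=618/18199: DF=(1 − 618/18199·(0.961900+0.915300+0.886200))/(1+618/18199) = 2191/2500 ≈ 0.876400
step 5 [5y] bond c/1=1/25: DF=(65253/62500 − 1/25·(0.961900+0.915300+0.886200+0.876400))/(1+1/25) = 8639/10000 ≈ 0.863900
step 6 [6y] bond c/1=3/100: DF=(490731/500000 − 3/100·(0.961900+0.915300+0.886200+0.876400+0.863900))/(1+3/100) = 8217/10000 ≈ 0.821700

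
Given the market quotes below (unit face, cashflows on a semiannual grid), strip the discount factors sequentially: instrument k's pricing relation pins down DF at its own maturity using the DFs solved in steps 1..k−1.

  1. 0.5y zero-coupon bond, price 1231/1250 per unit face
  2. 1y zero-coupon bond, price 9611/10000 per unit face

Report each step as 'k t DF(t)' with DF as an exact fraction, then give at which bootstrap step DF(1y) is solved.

1 1/2 1231/1250
2 1 9611/10000
DF(1y) is solved at step 2

step 1 [0.5y] zero: DF = P = 1231/1250 ≈ 0.984800
step 2 [1y] zero: DF = P = 9611/10000 ≈ 0.961100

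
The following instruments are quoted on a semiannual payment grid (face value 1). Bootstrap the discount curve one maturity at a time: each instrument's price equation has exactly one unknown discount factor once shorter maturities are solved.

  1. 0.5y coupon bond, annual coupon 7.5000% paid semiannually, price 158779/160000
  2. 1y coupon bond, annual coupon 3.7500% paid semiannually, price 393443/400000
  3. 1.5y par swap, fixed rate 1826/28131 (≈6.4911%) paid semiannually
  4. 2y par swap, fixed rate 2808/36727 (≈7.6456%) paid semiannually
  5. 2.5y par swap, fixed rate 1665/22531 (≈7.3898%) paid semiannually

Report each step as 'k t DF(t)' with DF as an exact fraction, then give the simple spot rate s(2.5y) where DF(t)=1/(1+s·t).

1 1/2 1913/2000
2 1 9479/10000
3 3/2 9087/10000
4 2 2149/2500
5 5/2 1667/2000
s(2.5y) = (1/(1667/2000) − 1)/(5/2) = 666/8335 ≈ 7.9904%

step 1 [0.5y] bond c/2=3/80: DF=(158779/160000 − 3/80·(0))/(1+3/80) = 1913/2000 ≈ 0.956500
step 2 [1y] bond c/2=3/160: DF=(393443/400000 − 3/160·(0.956500))/(1+3/160) = 9479/10000 ≈ 0.947900
step 3 [1.5y] swap r/2=913/28131: DF=(1 − 913/28131·(0.956500+0.947900))/(1+913/28131) = 9087/10000 ≈ 0.908700
step 4 [2y] swap r/2=1404/36727: DF=(1 − 1404/36727·(0.956500+0.947900+0.908700))/(1+1404/36727) = 2149/2500 ≈ 0.859600
step 5 [2.5y] swap r/2=1665/45062: DF=(1 − 1665/45062·(0.956500+0.947900+0.908700+0.859600))/(1+1665/45062) = 1667/2000 ≈ 0.833500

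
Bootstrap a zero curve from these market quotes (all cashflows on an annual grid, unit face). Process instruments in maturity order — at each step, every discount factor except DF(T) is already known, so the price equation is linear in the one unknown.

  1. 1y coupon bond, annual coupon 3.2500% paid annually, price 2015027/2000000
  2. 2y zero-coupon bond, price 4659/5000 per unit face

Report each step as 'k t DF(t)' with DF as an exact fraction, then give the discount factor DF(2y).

1 1 4879/5000
2 2 4659/5000
DF(2y) = 4659/5000 ≈ 0.931800

step 1 [1y] bond c/1=13/400: DF=(2015027/2000000 − 13/400·(0))/(1+13/400) = 4879/5000 ≈ 0.975800
step 2 [2y] zero: DF = P = 4659/5000 ≈ 0.931800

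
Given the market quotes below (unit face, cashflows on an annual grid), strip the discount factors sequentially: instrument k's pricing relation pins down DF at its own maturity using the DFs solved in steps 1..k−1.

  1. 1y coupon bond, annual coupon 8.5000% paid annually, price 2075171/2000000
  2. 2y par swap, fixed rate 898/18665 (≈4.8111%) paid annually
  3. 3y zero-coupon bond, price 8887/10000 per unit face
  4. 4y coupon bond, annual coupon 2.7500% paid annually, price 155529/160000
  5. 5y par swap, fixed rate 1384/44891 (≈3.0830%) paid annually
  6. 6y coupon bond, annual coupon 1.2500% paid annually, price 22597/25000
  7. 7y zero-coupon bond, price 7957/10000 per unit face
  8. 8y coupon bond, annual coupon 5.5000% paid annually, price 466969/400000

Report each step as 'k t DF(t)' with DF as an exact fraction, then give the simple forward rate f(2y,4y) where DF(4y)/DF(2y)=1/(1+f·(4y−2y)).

step 1 [1y] bond c/1=17/200: DF=(2075171/2000000 − 17/200·(0))/(1+17/200) = 9563/10000 ≈ 0.956300
step 2 [2y] swap r/1=898/18665: DF=(1 − 898/18665·(0.956300))/(1+898/18665) = 4551/5000 ≈ 0.910200
step 3 [3y] zero: DF = P = 8887/10000 ≈ 0.888700
step 4 [4y] bond c/1=11/400: DF=(155529/160000 − 11/400·(0.956300+0.910200+0.888700))/(1+11/400) = 8723/10000 ≈ 0.872300
step 5 [5y] swap r/1=1384/44891: DF=(1 − 1384/44891·(0.956300+0.910200+0.888700+0.872300))/(1+1384/44891) = 1077/1250 ≈ 0.861600
step 6 [6y] bond c/1=1/80: DF=(22597/25000 − 1/80·(0.956300+0.910200+0.888700+0.872300+0.861600))/(1+1/80) = 8373/10000 ≈ 0.837300
step 7 [7y] zero: DF = P = 7957/10000 ≈ 0.795700
step 8 [8y] bond c/1=11/200: DF=(466969/400000 − 11/200·(0.956300+0.910200+0.888700+0.872300+0.861600+0.837300+0.795700))/(1+11/200) = 3937/5000 ≈ 0.787400

1 1 9563/10000
2 2 4551/5000
3 3 8887/10000
4 4 8723/10000
5 5 1077/1250
6 6 8373/10000
7 7 7957/10000
8 8 3937/5000
f(2y,4y) = ((4551/5000)/(8723/10000) − 1)/(2) = 379/17446 ≈ 2.1724%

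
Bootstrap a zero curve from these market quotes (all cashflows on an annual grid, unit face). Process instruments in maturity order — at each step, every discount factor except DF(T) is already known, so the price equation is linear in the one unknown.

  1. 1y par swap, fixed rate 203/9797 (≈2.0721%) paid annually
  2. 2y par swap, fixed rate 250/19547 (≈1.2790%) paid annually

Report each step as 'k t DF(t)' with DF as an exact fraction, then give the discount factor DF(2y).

1 1 9797/10000
2 2 39/40
DF(2y) = 39/40 ≈ 0.975000

step 1 [1y] swap r/1=203/9797: DF=(1 − 203/9797·(0))/(1+203/9797) = 9797/10000 ≈ 0.979700
step 2 [2y] swap r/1=250/19547: DF=(1 − 250/19547·(0.979700))/(1+250/19547) = 39/40 ≈ 0.975000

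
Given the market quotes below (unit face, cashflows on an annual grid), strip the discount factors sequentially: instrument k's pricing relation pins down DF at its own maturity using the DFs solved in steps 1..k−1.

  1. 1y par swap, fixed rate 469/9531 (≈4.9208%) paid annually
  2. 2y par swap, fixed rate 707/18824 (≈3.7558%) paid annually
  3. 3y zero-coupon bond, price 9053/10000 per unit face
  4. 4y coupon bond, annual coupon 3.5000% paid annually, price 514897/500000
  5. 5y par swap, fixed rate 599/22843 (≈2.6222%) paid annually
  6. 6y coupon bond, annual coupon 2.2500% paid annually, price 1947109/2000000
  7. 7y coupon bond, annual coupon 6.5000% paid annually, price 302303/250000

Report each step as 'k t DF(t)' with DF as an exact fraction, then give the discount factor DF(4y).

step 1 [1y] swap r/1=469/9531: DF=(1 − 469/9531·(0))/(1+469/9531) = 9531/10000 ≈ 0.953100
step 2 [2y] swap r/1=707/18824: DF=(1 − 707/18824·(0.953100))/(1+707/18824) = 9293/10000 ≈ 0.929300
step 3 [3y] zero: DF = P = 9053/10000 ≈ 0.905300
step 4 [4y] bond c/1=7/200: DF=(514897/500000 − 7/200·(0.953100+0.929300+0.905300))/(1+7/200) = 9007/10000 ≈ 0.900700
step 5 [5y] swap r/1=599/22843: DF=(1 − 599/22843·(0.953100+0.929300+0.905300+0.900700))/(1+599/22843) = 4401/5000 ≈ 0.880200
step 6 [6y] bond c/1=9/400: DF=(1947109/2000000 − 9/400·(0.953100+0.929300+0.905300+0.900700+0.880200))/(1+9/400) = 2129/2500 ≈ 0.851600
step 7 [7y] bond c/1=13/200: DF=(302303/250000 − 13/200·(0.953100+0.929300+0.905300+0.900700+0.880200+0.851600))/(1+13/200) = 4023/5000 ≈ 0.804600

1 1 9531/10000
2 2 9293/10000
3 3 9053/10000
4 4 9007/10000
5 5 4401/5000
6 6 2129/2500
7 7 4023/5000
DF(4y) = 9007/10000 ≈ 0.900700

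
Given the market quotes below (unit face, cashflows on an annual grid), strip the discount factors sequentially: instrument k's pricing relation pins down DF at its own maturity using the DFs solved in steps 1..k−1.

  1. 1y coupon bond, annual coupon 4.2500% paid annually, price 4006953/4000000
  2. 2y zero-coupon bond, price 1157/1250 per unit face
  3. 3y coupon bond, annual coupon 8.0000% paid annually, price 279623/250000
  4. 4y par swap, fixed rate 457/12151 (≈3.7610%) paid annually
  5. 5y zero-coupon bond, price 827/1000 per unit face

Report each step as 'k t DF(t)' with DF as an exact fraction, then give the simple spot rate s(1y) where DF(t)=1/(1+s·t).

1 1 9609/10000
2 2 1157/1250
3 3 8959/10000
4 4 8629/10000
5 5 827/1000
s(1y) = (1/(9609/10000) − 1)/(1) = 391/9609 ≈ 4.0691%

step 1 [1y] bond c/1=17/400: DF=(4006953/4000000 − 17/400·(0))/(1+17/400) = 9609/10000 ≈ 0.960900
step 2 [2y] zero: DF = P = 1157/1250 ≈ 0.925600
step 3 [3y] bond c/1=2/25: DF=(279623/250000 − 2/25·(0.960900+0.925600))/(1+2/25) = 8959/10000 ≈ 0.895900
step 4 [4y] swap r/1=457/12151: DF=(1 − 457/12151·(0.960900+0.925600+0.895900))/(1+457/12151) = 8629/10000 ≈ 0.862900
step 5 [5y] zero: DF = P = 827/1000 ≈ 0.827000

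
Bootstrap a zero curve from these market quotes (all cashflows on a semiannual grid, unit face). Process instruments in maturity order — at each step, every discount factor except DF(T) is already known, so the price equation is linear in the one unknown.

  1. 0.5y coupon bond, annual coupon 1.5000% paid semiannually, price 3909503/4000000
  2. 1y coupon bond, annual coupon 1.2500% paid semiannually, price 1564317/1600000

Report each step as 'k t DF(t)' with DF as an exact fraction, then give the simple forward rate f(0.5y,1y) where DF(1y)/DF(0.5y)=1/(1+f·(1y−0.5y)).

step 1 [0.5y] bond c/2=3/400: DF=(3909503/4000000 − 3/400·(0))/(1+3/400) = 9701/10000 ≈ 0.970100
step 2 [1y] bond c/2=1/160: DF=(1564317/1600000 − 1/160·(0.970100))/(1+1/160) = 1207/1250 ≈ 0.965600

1 1/2 9701/10000
2 1 1207/1250
f(0.5y,1y) = ((9701/10000)/(1207/1250) − 1)/(1/2) = 45/4828 ≈ 0.9321%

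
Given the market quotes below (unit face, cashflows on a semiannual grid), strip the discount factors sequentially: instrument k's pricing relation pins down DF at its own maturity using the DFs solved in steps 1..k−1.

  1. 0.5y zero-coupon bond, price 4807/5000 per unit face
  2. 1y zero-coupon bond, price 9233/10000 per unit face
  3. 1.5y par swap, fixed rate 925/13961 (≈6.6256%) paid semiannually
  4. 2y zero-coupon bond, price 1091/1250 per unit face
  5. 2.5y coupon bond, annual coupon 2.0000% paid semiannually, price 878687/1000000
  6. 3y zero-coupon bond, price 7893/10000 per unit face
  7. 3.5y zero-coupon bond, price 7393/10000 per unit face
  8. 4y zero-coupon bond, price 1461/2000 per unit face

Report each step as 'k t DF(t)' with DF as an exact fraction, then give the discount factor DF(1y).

step 1 [0.5y] zero: DF = P = 4807/5000 ≈ 0.961400
step 2 [1y] zero: DF = P = 9233/10000 ≈ 0.923300
step 3 [1.5y] swap r/2=925/27922: DF=(1 − 925/27922·(0.961400+0.923300))/(1+925/27922) = 363/400 ≈ 0.907500
step 4 [2y] zero: DF = P = 1091/1250 ≈ 0.872800
step 5 [2.5y] bond c/2=1/100: DF=(878687/1000000 − 1/100·(0.961400+0.923300+0.907500+0.872800))/(1+1/100) = 8337/10000 ≈ 0.833700
step 6 [3y] zero: DF = P = 7893/10000 ≈ 0.789300
step 7 [3.5y] zero: DF = P = 7393/10000 ≈ 0.739300
step 8 [4y] zero: DF = P = 1461/2000 ≈ 0.730500

1 1/2 4807/5000
2 1 9233/10000
3 3/2 363/400
4 2 1091/1250
5 5/2 8337/10000
6 3 7893/10000
7 7/2 7393/10000
8 4 1461/2000
DF(1y) = 9233/10000 ≈ 0.923300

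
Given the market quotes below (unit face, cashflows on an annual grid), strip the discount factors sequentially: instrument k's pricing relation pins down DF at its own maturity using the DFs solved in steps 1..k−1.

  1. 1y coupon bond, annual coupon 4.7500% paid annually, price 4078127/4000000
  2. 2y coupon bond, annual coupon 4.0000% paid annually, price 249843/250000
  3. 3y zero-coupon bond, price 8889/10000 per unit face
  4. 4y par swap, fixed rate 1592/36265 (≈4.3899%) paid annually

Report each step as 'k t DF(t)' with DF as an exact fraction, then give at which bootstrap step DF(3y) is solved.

1 1 9733/10000
2 2 1847/2000
3 3 8889/10000
4 4 1051/1250
DF(3y) is solved at step 3

step 1 [1y] bond c/1=19/400: DF=(4078127/4000000 − 19/400·(0))/(1+19/400) = 9733/10000 ≈ 0.973300
step 2 [2y] bond c/1=1/25: DF=(249843/250000 − 1/25·(0.973300))/(1+1/25) = 1847/2000 ≈ 0.923500
step 3 [3y] zero: DF = P = 8889/10000 ≈ 0.888900
step 4 [4y] swap r/1=1592/36265: DF=(1 − 1592/36265·(0.973300+0.923500+0.888900))/(1+1592/36265) = 1051/1250 ≈ 0.840800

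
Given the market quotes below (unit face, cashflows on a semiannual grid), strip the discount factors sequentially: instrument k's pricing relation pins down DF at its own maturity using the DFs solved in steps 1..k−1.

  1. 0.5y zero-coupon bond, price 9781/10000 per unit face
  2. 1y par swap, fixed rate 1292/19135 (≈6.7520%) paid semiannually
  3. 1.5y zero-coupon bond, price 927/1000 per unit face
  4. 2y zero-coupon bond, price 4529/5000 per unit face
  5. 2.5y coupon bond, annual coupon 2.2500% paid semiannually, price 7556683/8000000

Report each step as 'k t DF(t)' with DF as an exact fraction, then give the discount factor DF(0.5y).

1 1/2 9781/10000
2 1 4677/5000
3 3/2 927/1000
4 2 4529/5000
5 5/2 2231/2500
DF(0.5y) = 9781/10000 ≈ 0.978100

step 1 [0.5y] zero: DF = P = 9781/10000 ≈ 0.978100
step 2 [1y] swap r/2=646/19135: DF=(1 − 646/19135·(0.978100))/(1+646/19135) = 4677/5000 ≈ 0.935400
step 3 [1.5y] zero: DF = P = 927/1000 ≈ 0.927000
step 4 [2y] zero: DF = P = 4529/5000 ≈ 0.905800
step 5 [2.5y] bond c/2=9/800: DF=(7556683/8000000 − 9/800·(0.978100+0.935400+0.927000+0.905800))/(1+9/800) = 2231/2500 ≈ 0.892400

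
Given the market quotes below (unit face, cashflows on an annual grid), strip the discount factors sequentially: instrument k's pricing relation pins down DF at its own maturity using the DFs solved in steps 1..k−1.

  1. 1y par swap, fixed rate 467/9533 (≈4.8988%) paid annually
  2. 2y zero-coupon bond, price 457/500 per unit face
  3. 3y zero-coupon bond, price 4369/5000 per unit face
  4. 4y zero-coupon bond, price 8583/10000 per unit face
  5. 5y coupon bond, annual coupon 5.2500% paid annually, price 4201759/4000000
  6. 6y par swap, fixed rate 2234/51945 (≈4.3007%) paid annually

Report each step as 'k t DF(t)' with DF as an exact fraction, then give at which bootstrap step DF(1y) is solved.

step 1 [1y] swap r/1=467/9533: DF=(1 − 467/9533·(0))/(1+467/9533) = 9533/10000 ≈ 0.953300
step 2 [2y] zero: DF = P = 457/500 ≈ 0.914000
step 3 [3y] zero: DF = P = 4369/5000 ≈ 0.873800
step 4 [4y] zero: DF = P = 8583/10000 ≈ 0.858300
step 5 [5y] bond c/1=21/400: DF=(4201759/4000000 − 21/400·(0.953300+0.914000+0.873800+0.858300))/(1+21/400) = 1637/2000 ≈ 0.818500
step 6 [6y] swap r/1=2234/51945: DF=(1 − 2234/51945·(0.953300+0.914000+0.873800+0.858300+0.818500))/(1+2234/51945) = 3883/5000 ≈ 0.776600

1 1 9533/10000
2 2 457/500
3 3 4369/5000
4 4 8583/10000
5 5 1637/2000
6 6 3883/5000
DF(1y) is solved at step 1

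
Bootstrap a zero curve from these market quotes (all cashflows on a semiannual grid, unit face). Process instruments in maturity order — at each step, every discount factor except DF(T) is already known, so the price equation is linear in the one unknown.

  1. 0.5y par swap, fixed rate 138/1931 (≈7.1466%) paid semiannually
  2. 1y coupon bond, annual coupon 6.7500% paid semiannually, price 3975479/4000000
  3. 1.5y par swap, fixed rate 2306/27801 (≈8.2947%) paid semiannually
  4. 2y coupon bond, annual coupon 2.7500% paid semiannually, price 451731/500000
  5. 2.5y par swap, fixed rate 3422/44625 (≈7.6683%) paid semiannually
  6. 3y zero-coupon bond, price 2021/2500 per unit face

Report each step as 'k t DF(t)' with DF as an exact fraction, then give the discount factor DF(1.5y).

1 1/2 1931/2000
2 1 9299/10000
3 3/2 8847/10000
4 2 1707/2000
5 5/2 8289/10000
6 3 2021/2500
DF(1.5y) = 8847/10000 ≈ 0.884700

step 1 [0.5y] swap r/2=69/1931: DF=(1 − 69/1931·(0))/(1+69/1931) = 1931/2000 ≈ 0.965500
step 2 [1y] bond c/2=27/800: DF=(3975479/4000000 − 27/800·(0.965500))/(1+27/800) = 9299/10000 ≈ 0.929900
step 3 [1.5y] swap r/2=1153/27801: DF=(1 − 1153/27801·(0.965500+0.929900))/(1+1153/27801) = 8847/10000 ≈ 0.884700
step 4 [2y] bond c/2=11/800: DF=(451731/500000 − 11/800·(0.965500+0.929900+0.884700))/(1+11/800) = 1707/2000 ≈ 0.853500
step 5 [2.5y] swap r/2=1711/44625: DF=(1 − 1711/44625·(0.965500+0.929900+0.884700+0.853500))/(1+1711/44625) = 8289/10000 ≈ 0.828900
step 6 [3y] zero: DF = P = 2021/2500 ≈ 0.808400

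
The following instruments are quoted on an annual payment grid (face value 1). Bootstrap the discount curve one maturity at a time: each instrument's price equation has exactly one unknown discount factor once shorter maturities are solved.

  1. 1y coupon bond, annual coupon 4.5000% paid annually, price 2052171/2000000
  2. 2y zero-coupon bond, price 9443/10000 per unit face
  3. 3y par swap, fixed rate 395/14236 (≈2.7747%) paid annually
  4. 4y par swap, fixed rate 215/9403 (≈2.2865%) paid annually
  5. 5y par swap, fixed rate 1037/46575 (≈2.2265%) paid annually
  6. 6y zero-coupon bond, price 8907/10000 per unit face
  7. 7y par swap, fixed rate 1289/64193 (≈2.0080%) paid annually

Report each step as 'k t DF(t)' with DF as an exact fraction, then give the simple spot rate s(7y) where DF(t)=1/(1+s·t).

step 1 [1y] bond c/1=9/200: DF=(2052171/2000000 − 9/200·(0))/(1+9/200) = 9819/10000 ≈ 0.981900
step 2 [2y] zero: DF = P = 9443/10000 ≈ 0.944300
step 3 [3y] swap r/1=395/14236: DF=(1 − 395/14236·(0.981900+0.944300))/(1+395/14236) = 921/1000 ≈ 0.921000
step 4 [4y] swap r/1=215/9403: DF=(1 − 215/9403·(0.981900+0.944300+0.921000))/(1+215/9403) = 457/500 ≈ 0.914000
step 5 [5y] swap r/1=1037/46575: DF=(1 − 1037/46575·(0.981900+0.944300+0.921000+0.914000))/(1+1037/46575) = 8963/10000 ≈ 0.896300
step 6 [6y] zero: DF = P = 8907/10000 ≈ 0.890700
step 7 [7y] swap r/1=1289/64193: DF=(1 − 1289/64193·(0.981900+0.944300+0.921000+0.914000+0.896300+0.890700))/(1+1289/64193) = 8711/10000 ≈ 0.871100

1 1 9819/10000
2 2 9443/10000
3 3 921/1000
4 4 457/500
5 5 8963/10000
6 6 8907/10000
7 7 8711/10000
s(7y) = (1/(8711/10000) − 1)/(7) = 1289/60977 ≈ 2.1139%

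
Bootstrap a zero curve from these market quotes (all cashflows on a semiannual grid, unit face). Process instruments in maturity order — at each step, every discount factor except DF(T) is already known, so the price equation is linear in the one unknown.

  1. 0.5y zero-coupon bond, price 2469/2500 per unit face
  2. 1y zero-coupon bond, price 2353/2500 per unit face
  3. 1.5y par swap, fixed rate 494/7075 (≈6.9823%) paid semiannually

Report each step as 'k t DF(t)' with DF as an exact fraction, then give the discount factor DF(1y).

step 1 [0.5y] zero: DF = P = 2469/2500 ≈ 0.987600
step 2 [1y] zero: DF = P = 2353/2500 ≈ 0.941200
step 3 [1.5y] swap r/2=247/7075: DF=(1 − 247/7075·(0.987600+0.941200))/(1+247/7075) = 2253/2500 ≈ 0.901200

1 1/2 2469/2500
2 1 2353/2500
3 3/2 2253/2500
DF(1y) = 2353/2500 ≈ 0.941200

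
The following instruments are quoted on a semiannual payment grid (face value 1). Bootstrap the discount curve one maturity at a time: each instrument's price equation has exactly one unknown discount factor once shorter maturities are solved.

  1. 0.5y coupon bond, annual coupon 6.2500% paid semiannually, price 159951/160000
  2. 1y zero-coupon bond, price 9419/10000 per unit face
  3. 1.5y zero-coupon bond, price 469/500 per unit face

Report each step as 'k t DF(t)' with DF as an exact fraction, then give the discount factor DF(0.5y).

step 1 [0.5y] bond c/2=1/32: DF=(159951/160000 − 1/32·(0))/(1+1/32) = 4847/5000 ≈ 0.969400
step 2 [1y] zero: DF = P = 9419/10000 ≈ 0.941900
step 3 [1.5y] zero: DF = P = 469/500 ≈ 0.938000

1 1/2 4847/5000
2 1 9419/10000
3 3/2 469/500
DF(0.5y) = 4847/5000 ≈ 0.969400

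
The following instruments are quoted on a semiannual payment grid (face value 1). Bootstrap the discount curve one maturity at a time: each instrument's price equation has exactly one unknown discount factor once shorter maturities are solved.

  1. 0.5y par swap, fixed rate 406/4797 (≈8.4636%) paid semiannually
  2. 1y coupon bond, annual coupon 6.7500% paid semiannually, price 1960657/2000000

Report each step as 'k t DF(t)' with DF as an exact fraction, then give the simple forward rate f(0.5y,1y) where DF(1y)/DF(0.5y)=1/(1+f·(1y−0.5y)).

step 1 [0.5y] swap r/2=203/4797: DF=(1 − 203/4797·(0))/(1+203/4797) = 4797/5000 ≈ 0.959400
step 2 [1y] bond c/2=27/800: DF=(1960657/2000000 − 27/800·(0.959400))/(1+27/800) = 917/1000 ≈ 0.917000

1 1/2 4797/5000
2 1 917/1000
f(0.5y,1y) = ((4797/5000)/(917/1000) − 1)/(1/2) = 424/4585 ≈ 9.2475%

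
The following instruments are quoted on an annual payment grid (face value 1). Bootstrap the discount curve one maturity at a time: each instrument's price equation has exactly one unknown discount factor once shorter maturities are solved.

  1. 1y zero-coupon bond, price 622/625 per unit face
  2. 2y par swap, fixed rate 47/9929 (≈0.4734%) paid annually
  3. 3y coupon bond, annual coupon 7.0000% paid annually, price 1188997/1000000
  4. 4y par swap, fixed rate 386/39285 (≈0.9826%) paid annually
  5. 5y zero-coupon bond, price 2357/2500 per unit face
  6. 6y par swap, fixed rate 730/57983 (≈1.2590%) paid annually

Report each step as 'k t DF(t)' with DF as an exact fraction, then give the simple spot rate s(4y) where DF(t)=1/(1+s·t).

1 1 622/625
2 2 4953/5000
3 3 9813/10000
4 4 4807/5000
5 5 2357/2500
6 6 927/1000
s(4y) = (1/(4807/5000) − 1)/(4) = 193/19228 ≈ 1.0037%

step 1 [1y] zero: DF = P = 622/625 ≈ 0.995200
step 2 [2y] swap r/1=47/9929: DF=(1 − 47/9929·(0.995200))/(1+47/9929) = 4953/5000 ≈ 0.990600
step 3 [3y] bond c/1=7/100: DF=(1188997/1000000 − 7/100·(0.995200+0.990600))/(1+7/100) = 9813/10000 ≈ 0.981300
step 4 [4y] swap r/1=386/39285: DF=(1 − 386/39285·(0.995200+0.990600+0.981300))/(1+386/39285) = 4807/5000 ≈ 0.961400
step 5 [5y] zero: DF = P = 2357/2500 ≈ 0.942800
step 6 [6y] swap r/1=730/57983: DF=(1 − 730/57983·(0.995200+0.990600+0.981300+0.961400+0.942800))/(1+730/57983) = 927/1000 ≈ 0.927000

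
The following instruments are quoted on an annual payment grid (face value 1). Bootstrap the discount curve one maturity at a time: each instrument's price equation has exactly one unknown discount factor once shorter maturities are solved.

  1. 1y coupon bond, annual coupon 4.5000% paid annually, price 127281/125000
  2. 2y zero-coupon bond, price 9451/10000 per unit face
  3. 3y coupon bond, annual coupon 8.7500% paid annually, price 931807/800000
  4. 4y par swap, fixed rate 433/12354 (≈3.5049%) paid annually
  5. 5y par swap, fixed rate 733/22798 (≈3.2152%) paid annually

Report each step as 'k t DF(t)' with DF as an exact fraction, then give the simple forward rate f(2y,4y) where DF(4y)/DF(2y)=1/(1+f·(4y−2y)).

1 1 609/625
2 2 9451/10000
3 3 4583/5000
4 4 8701/10000
5 5 4267/5000
f(2y,4y) = ((9451/10000)/(8701/10000) − 1)/(2) = 375/8701 ≈ 4.3098%

step 1 [1y] bond c/1=9/200: DF=(127281/125000 − 9/200·(0))/(1+9/200) = 609/625 ≈ 0.974400
step 2 [2y] zero: DF = P = 9451/10000 ≈ 0.945100
step 3 [3y] bond c/1=7/80: DF=(931807/800000 − 7/80·(0.974400+0.945100))/(1+7/80) = 4583/5000 ≈ 0.916600
step 4 [4y] swap r/1=433/12354: DF=(1 − 433/12354·(0.974400+0.945100+0.916600))/(1+433/12354) = 8701/10000 ≈ 0.870100
step 5 [5y] swap r/1=733/22798: DF=(1 − 733/22798·(0.974400+0.945100+0.916600+0.870100))/(1+733/22798) = 4267/5000 ≈ 0.853400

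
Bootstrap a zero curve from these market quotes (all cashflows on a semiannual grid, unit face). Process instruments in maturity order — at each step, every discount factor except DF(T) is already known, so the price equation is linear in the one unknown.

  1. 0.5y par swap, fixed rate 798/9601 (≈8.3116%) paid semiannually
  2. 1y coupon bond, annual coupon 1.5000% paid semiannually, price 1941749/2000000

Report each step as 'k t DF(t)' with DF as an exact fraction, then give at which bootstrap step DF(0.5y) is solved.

step 1 [0.5y] swap r/2=399/9601: DF=(1 − 399/9601·(0))/(1+399/9601) = 9601/10000 ≈ 0.960100
step 2 [1y] bond c/2=3/400: DF=(1941749/2000000 − 3/400·(0.960100))/(1+3/400) = 1913/2000 ≈ 0.956500

1 1/2 9601/10000
2 1 1913/2000
DF(0.5y) is solved at step 1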